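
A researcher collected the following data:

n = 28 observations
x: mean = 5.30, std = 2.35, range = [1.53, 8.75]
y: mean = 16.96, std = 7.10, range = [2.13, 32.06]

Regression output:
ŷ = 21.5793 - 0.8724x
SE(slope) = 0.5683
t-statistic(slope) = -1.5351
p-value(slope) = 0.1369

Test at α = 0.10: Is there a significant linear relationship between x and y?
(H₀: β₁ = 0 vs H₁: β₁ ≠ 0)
p-value = 0.1369 ≥ α = 0.10, so we fail to reject H₀. The relationship is not significant.

Hypothesis test for the slope coefficient:

H₀: β₁ = 0 (no linear relationship)
H₁: β₁ ≠ 0 (linear relationship exists)

Test statistic: t = β̂₁ / SE(β̂₁) = -0.8724 / 0.5683 = -1.5351

p = 0.1369: how often a slope estimate this far from 0 (in SE units) would arise by chance if β₁ were truly 0.

Decision rule: reject H₀ if p-value < α.
p-value = 0.1369 ≥ α = 0.10 → fail to reject H₀.

There is not sufficient evidence at the 10% significance level to conclude that a linear relationship exists between x and y.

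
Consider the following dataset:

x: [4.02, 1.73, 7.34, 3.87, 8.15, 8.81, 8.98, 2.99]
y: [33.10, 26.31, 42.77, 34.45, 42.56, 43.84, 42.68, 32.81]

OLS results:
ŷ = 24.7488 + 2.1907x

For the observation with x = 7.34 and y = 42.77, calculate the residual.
Residual = 1.9415

The residual is the difference between the actual value and the predicted value:

Residual = y - ŷ

Step 1: Calculate predicted value
ŷ = 24.7488 + 2.1907 × 7.34
ŷ = 40.8285

Step 2: Calculate residual
Residual = 42.77 - 40.8285
Residual = 1.9415

The residual is positive, so the observed y = 42.77 sits above the regression line (the line underestimates it by 1.9415).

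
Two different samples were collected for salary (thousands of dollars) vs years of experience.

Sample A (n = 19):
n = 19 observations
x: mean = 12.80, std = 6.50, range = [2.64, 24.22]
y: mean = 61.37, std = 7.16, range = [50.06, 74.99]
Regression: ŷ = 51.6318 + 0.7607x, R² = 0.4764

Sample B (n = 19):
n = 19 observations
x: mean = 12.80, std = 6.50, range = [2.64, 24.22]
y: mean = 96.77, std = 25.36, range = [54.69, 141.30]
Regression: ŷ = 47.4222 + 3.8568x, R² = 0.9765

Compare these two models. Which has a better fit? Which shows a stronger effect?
Model B has the better fit (R² = 0.9765 vs 0.4764). Model B shows the stronger effect (|β₁| = 3.8568 vs 0.7607).

Model Comparison:

Which explains more variance? (R²)
- Model A: R² = 0.4764 → 47.64% of variance in salary explained
- Model B: R² = 0.9765 → 97.65% of variance in salary explained
- 0.9765 > 0.4764 → Model B has the better fit

Strength of effect — compare |β₁|:
- Model A: β₁ = 0.7607 → predicted salary rises 0.7607 thousand dollars per additional year of experience
- Model B: β₁ = 3.8568 → predicted salary rises 3.8568 thousand dollars per additional year of experience
- |0.7607| < |3.8568| → Model B shows the stronger marginal effect

Note: A better fit (higher R²) doesn't necessarily mean a more important relationship.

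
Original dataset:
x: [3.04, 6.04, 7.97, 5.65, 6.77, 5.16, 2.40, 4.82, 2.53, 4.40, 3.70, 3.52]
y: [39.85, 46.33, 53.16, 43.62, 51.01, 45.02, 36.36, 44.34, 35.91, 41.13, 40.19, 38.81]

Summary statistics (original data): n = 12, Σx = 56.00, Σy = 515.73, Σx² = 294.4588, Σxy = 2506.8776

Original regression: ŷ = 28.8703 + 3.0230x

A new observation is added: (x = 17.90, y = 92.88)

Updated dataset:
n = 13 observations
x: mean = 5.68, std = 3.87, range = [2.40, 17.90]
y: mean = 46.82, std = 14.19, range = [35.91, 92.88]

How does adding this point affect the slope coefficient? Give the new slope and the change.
New slope β₁ = 3.6438 versus 3.0230 before: a change of +0.6208 (+20.5%).

The new point has HIGH LEVERAGE: x = 17.90 is far from the original mean x̄ = 56.00/12 ≈ 4.67 (original range [2.40, 7.97]).

Step 1: Update the sums with the new point (n goes from 12 to 13)
Σx  = 56.00 + 17.90 = 73.90
Σy  = 515.73 + 92.88 = 608.61
Σx² = 294.4588 + 17.90² = 294.4588 + 320.4100 = 614.8688
Σxy = 2506.8776 + 17.90×92.88 = 2506.8776 + 1662.5520 = 4169.4296

Step 2: Recompute the slope with b₁ = (nΣxy − ΣxΣy) / (nΣx² − (Σx)²)
Numerator   = 13×4169.4296 − 73.90×608.61 = 54202.5848 − 44976.2790 = 9226.3058
Denominator = 13×614.8688 − 73.90² = 7993.2944 − 5461.2100 = 2532.0844
b₁(new) = 9226.3058 / 2532.0844 = 3.6438

(Same formula on the original sums: (12×2506.8776 − 56.00×515.73) / (12×294.4588 − 56.00²) = 1201.6512 / 397.5056 = 3.0230, matching the given fit.)

Step 3: Change in slope
Δβ₁ = 3.6438 − 3.0230 = +0.6208
Relative change = +0.6208 / 3.0230 × 100% = +20.5%
→ the slope increases when the point is added.

Because the point sits above the extension of the original line at a high-leverage x, it tilts the fit up.
In practice: examine leverage (hᵢ) and Cook's distance rather than deleting it automatically; investigate whether it comes from the same population as the rest of the sample.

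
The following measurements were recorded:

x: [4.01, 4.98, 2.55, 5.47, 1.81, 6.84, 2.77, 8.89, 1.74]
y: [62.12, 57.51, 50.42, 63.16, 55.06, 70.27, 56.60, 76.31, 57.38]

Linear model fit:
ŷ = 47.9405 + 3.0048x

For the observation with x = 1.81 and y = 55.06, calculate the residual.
Residual = 1.6808

The residual is the difference between the actual value and the predicted value:

Residual = y - ŷ

Step 1: Calculate predicted value
ŷ = 47.9405 + 3.0048 × 1.81
ŷ = 53.3792

Step 2: Calculate residual
Residual = 55.06 - 53.3792
Residual = 1.6808

The residual is positive, so the observed y = 55.06 sits above the regression line (the line underestimates it by 1.6808).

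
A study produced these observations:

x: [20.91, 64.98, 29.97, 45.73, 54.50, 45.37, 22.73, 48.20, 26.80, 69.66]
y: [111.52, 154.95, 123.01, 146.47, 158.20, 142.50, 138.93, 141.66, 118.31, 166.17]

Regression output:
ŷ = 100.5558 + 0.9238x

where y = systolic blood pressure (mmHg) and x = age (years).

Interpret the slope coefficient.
On average, blood pressure is about 0.9238 mmHg higher for every extra year of age.

The slope coefficient β₁ = 0.9238 represents the marginal effect of age on blood pressure.

Interpretation:
- Age up by 1 year → predicted blood pressure increases by 0.9238 mmHg
- This is a linear approximation: the same per-unit change is assumed across the whole observed x range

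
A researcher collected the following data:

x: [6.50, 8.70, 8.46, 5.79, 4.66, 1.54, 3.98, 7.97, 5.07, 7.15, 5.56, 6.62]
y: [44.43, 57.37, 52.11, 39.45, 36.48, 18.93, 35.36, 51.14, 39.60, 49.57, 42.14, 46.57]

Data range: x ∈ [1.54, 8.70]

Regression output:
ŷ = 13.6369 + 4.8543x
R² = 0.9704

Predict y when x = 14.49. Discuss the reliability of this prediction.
ŷ = 83.9757 (extrapolation — x = 14.49 lies outside [1.54, 8.70], so reliability is low).

Prediction calculation:
ŷ = 13.6369 + 4.8543 × 14.49
ŷ = 83.9757

Reliability:
- Data range: x ∈ [1.54, 8.70]
- Prediction point: x = 14.49 is 5.79 units above the observed range → this is EXTRAPOLATION, not interpolation

Why that matters here:
- There are no observations near this x to validate the fitted line there
- R² describes fit only over the sampled x values; it says nothing about behaviour beyond them

A defensible statement: 'if the linear trend continued to x = 14.49, y would be about 83.9757' — the premise is untested.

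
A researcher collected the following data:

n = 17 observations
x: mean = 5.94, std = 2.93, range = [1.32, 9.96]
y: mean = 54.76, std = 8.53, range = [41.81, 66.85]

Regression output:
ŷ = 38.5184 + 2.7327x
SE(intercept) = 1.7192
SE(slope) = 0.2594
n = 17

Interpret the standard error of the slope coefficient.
The slope 2.7327 is pinned down to within about ±0.2594 (one SE) by these data — relative uncertainty 9.5%, i.e. precise.

SE(β̂₁) = 0.2594 says: if we drew many samples of n = 17 from the same population and refit each time, the fitted slopes would scatter with a standard deviation of roughly 0.2594 around the true β₁.

Relative precision:
- SE / |β̂₁| = 0.2594 / 2.7327 = 9.5%
- Rule of thumb (under 20%: precise; 20% to under 50%: moderately precise; 50% or more: imprecise) → precise

Link to the t-test: t = β̂₁ / SE(β̂₁) = 2.7327 / 0.2594 = 10.5347, the statistic for H₀: β₁ = 0.

What drives SE(β̂₁): wider spread of x values → smaller SE.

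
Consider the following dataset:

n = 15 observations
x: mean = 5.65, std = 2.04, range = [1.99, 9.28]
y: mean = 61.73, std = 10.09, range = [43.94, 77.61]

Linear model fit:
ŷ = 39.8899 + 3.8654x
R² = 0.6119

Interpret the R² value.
The model explains 61.19% of the variance in y (R² = 0.6119), leaving 38.81% unexplained; the fit is moderate.

R² (coefficient of determination) measures the proportion of variance in y explained by the regression model.

Here R² = 0.6119:
- Explained: 61.19% of the variation in y
- Unexplained (residual): 100% − 61.19% = 38.81%
- Rule of thumb (below 0.3 weak; 0.3 to below 0.7 moderate; 0.7 and above strong) → moderate

Calculation: R² = 1 − (SS_res / SS_tot), where SS_res is the sum of squared residuals and SS_tot the total sum of squares.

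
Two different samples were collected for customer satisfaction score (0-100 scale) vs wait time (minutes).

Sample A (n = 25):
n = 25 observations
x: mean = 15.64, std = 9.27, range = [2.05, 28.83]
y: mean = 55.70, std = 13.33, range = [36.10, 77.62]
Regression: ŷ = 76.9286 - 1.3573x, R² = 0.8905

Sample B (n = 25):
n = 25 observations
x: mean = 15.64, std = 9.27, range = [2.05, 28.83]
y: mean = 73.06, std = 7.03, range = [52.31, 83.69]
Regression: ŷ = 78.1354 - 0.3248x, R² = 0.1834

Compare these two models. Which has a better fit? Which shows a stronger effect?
Model A has the better fit (R² = 0.8905 vs 0.1834). Model A shows the stronger effect (|β₁| = 1.3573 vs 0.3248).

Model Comparison:

Fit — compare R²:
- Model A: R² = 0.8905 → 89.05% of variance in satisfaction score explained
- Model B: R² = 0.1834 → 18.34% of variance in satisfaction score explained
- 0.8905 > 0.1834 → Model A has the better fit

Which has the larger per-minute effect? (|β₁|)
- Model A: β₁ = -1.3573 → predicted satisfaction score falls 1.3573 points per additional minute of wait time
- Model B: β₁ = -0.3248 → predicted satisfaction score falls 0.3248 points per additional minute of wait time
- |-1.3573| > |-0.3248| → Model A shows the stronger marginal effect

Note: The two samples could reflect different populations, time periods, or measurement quality.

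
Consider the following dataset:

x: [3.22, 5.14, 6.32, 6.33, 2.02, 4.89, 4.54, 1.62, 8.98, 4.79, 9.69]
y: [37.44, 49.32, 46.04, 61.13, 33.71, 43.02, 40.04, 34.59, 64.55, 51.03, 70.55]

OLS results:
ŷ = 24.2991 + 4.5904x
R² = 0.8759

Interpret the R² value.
R² = 0.8759 means 87.59% of the variation in y is explained by the linear relationship with x. This indicates a strong fit.

R² (coefficient of determination) measures the proportion of variance in y explained by the regression model.

Here R² = 0.8759:
- Explained: 87.59% of the variation in y
- Unexplained (residual): 100% − 87.59% = 12.41%
- Rule of thumb (below 0.3 weak; 0.3 to below 0.7 moderate; 0.7 and above strong) → strong

Note: R² never decreases when predictors are added, so it should not be used alone to compare models of different size.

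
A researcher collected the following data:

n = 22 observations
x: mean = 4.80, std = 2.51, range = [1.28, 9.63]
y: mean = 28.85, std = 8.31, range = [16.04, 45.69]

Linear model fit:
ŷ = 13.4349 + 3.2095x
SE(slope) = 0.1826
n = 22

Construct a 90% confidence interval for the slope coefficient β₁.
The 90% CI for β₁ is (2.8946, 3.5244)

Confidence interval for the slope:

The 90% CI for β₁ is: β̂₁ ± t*(α/2, n-2) × SE(β̂₁)

Step 1: Find critical t-value
- Confidence level = 0.9
- Degrees of freedom = n - 2 = 22 - 2 = 20
- t*(α/2, 20) = 1.7247

Step 2: Calculate margin of error
Margin = 1.7247 × 0.1826 = 0.3149

Step 3: Construct interval
CI = 3.2095 ± 0.3149
CI = (2.8946, 3.5244)

Interpretation: We are 90% confident that the true slope β₁ lies between 2.8946 and 3.5244.
Since 0 is outside the interval, a two-sided test at α = 0.10 would reject H₀: β₁ = 0.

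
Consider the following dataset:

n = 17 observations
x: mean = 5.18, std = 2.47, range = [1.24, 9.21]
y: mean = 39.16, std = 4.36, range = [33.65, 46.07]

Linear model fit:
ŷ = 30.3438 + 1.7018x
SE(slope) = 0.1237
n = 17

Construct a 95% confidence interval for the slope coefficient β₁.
The 95% CI for β₁ is (1.4381, 1.9655)

Confidence interval for the slope:

The 95% CI for β₁ is: β̂₁ ± t*(α/2, n-2) × SE(β̂₁)

Step 1: Find critical t-value
- Confidence level = 0.95
- Degrees of freedom = n - 2 = 17 - 2 = 15
- t*(α/2, 15) = 2.1314

Step 2: Calculate margin of error
Margin = 2.1314 × 0.1237 = 0.2637

Step 3: Construct interval
CI = 1.7018 ± 0.2637
CI = (1.4381, 1.9655)

Interpretation: We are 95% confident that the true slope β₁ lies between 1.4381 and 1.9655.
Both endpoints are positive, so the data support a genuinely positive slope at this confidence level.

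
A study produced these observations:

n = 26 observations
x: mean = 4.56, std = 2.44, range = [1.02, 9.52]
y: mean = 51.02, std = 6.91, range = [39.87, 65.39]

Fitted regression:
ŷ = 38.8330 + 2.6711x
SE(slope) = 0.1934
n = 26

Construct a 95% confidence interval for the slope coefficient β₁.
The 95% CI for β₁ is (2.2719, 3.0703)

Confidence interval for the slope:

The 95% CI for β₁ is: β̂₁ ± t*(α/2, n-2) × SE(β̂₁)

Step 1: Find critical t-value
- Confidence level = 0.95
- Degrees of freedom = n - 2 = 26 - 2 = 24
- t*(α/2, 24) = 2.0639

Step 2: Calculate margin of error
Margin = 2.0639 × 0.1934 = 0.3992

Step 3: Construct interval
CI = 2.6711 ± 0.3992
CI = (2.2719, 3.0703)

Interpretation: We are 95% confident that the true slope β₁ lies between 2.2719 and 3.0703.
Both endpoints are positive, so the data support a genuinely positive slope at this confidence level.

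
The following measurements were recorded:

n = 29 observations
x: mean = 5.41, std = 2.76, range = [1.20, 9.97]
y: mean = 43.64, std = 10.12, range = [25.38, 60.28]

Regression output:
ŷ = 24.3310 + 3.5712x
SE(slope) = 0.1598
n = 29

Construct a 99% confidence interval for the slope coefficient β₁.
The 99% CI for β₁ is (3.1284, 4.0140)

Confidence interval for the slope:

The 99% CI for β₁ is: β̂₁ ± t*(α/2, n-2) × SE(β̂₁)

Step 1: Find critical t-value
- Confidence level = 0.99
- Degrees of freedom = n - 2 = 29 - 2 = 27
- t*(α/2, 27) = 2.7707

Step 2: Calculate margin of error
Margin = 2.7707 × 0.1598 = 0.4428

Step 3: Construct interval
CI = 3.5712 ± 0.4428
CI = (3.1284, 4.0140)

Interpretation: We are 99% confident that the true slope β₁ lies between 3.1284 and 4.0140.
Since 0 is outside the interval, a two-sided test at α = 0.01 would reject H₀: β₁ = 0.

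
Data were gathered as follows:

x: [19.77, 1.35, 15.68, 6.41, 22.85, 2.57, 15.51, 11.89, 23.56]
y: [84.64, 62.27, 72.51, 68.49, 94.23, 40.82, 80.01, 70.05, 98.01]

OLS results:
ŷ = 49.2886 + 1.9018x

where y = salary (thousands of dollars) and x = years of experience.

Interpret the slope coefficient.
On average, salary is about 1.9018 thousand dollars higher for every extra year of experience.

The slope β₁ = 1.9018 gives the rate at which the fitted salary changes with experience.

Interpretation:
- Experience up by 1 year → predicted salary increases by 1.9018 thousand dollars
- The effect is assumed constant over the observed range of x (linearity)

(β₀ = 49.2886 is the fitted value at x = 0 and is not part of the slope interpretation.)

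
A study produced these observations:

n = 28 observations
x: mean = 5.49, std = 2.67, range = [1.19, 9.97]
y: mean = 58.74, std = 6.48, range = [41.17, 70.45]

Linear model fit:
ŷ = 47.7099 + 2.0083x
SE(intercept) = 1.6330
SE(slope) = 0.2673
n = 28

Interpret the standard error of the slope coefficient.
SE(β̂₁) = 0.2673 is the estimated standard deviation of the slope estimate across repeated samples; relative to β̂₁ = 2.0083 that is 13.3%, a precise estimate.

SE(β̂₁) = 0.2673 says: if we drew many samples of n = 28 from the same population and refit each time, the fitted slopes would scatter with a standard deviation of roughly 0.2673 around the true β₁.

Relative precision:
- SE / |β̂₁| = 0.2673 / 2.0083 = 13.3%
- Rule of thumb (under 20%: precise; 20% to under 50%: moderately precise; 50% or more: imprecise) → precise

Rough 95% range (±2 SE): 2.0083 ± 0.5346 → (1.4737, 2.5429).

What drives SE(β̂₁): wider spread of x values → smaller SE; larger n (here n = 28) → smaller SE.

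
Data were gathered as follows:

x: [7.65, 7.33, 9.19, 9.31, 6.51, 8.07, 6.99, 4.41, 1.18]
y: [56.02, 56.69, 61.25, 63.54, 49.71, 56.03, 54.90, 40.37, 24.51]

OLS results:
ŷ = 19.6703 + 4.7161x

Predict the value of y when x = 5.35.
ŷ = 44.9014

x = 5.35 lies inside the observed range [1.18, 9.31], so the fitted equation applies directly:

ŷ = 19.6703 + 4.7161 × 5.35
ŷ = 19.6703 + 25.2311
ŷ = 44.9014

This is a point prediction; actual observations scatter around it by roughly the residual standard deviation.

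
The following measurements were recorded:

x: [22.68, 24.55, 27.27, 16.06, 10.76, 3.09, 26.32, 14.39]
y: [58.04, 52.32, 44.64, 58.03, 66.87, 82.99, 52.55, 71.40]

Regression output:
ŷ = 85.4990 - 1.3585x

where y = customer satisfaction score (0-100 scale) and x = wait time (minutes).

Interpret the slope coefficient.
On average, satisfaction score is about 1.3585 points lower for every extra minute of wait time.

The slope β₁ = -1.3585 gives the rate at which the fitted satisfaction score changes with wait time.

Interpretation:
- Wait time up by 1 minute → predicted satisfaction score decreases by 1.3585 points
- The effect is assumed constant over the observed range of x (linearity)
- The sign (−) gives the direction; the magnitude 1.3585 gives the size of the effect per minute

(β₀ = 85.4990 is the fitted value at x = 0 and is not part of the slope interpretation.)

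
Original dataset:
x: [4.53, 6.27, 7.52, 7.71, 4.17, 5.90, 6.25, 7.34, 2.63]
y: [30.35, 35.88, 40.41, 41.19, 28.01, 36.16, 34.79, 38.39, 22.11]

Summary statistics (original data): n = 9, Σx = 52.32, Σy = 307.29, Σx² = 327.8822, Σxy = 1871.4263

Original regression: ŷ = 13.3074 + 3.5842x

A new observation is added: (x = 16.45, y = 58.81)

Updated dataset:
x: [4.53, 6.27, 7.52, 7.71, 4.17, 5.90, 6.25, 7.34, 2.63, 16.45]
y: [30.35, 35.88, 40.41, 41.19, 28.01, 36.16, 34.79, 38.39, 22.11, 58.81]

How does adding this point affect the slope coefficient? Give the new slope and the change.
Adding the point moves β₁ from 3.5842 to 2.5581, i.e. it decreases by 1.0261 (-28.6%).

x = 16.45 lies well outside the original x-range [2.63, 7.71] (x̄ ≈ 5.81), so this observation has high leverage and can move the slope substantially.

Step 1: Update the sums with the new point (n goes from 9 to 10)
Σx  = 52.32 + 16.45 = 68.77
Σy  = 307.29 + 58.81 = 366.10
Σx² = 327.8822 + 16.45² = 327.8822 + 270.6025 = 598.4847
Σxy = 1871.4263 + 16.45×58.81 = 1871.4263 + 967.4245 = 2838.8508

Step 2: Recompute the slope with b₁ = (nΣxy − ΣxΣy) / (nΣx² − (Σx)²)
Numerator   = 10×2838.8508 − 68.77×366.10 = 28388.5080 − 25176.6970 = 3211.8110
Denominator = 10×598.4847 − 68.77² = 5984.8470 − 4729.3129 = 1255.5341
b₁(new) = 3211.8110 / 1255.5341 = 2.5581

(Same formula on the original sums: (9×1871.4263 − 52.32×307.29) / (9×327.8822 − 52.32²) = 765.4239 / 213.5574 = 3.5842, matching the given fit.)

Step 3: Change in slope
Δβ₁ = 2.5581 − 3.5842 = -1.0261
Relative change = -1.0261 / 3.5842 × 100% = -28.6%
→ the slope decreases when the point is added.

A high-leverage point only changes the slope if it is off the original line; here y = 58.81 is below the original trend, so the slope decreases.
In practice: investigate whether it comes from the same population as the rest of the sample; examine leverage (hᵢ) and Cook's distance rather than deleting it automatically.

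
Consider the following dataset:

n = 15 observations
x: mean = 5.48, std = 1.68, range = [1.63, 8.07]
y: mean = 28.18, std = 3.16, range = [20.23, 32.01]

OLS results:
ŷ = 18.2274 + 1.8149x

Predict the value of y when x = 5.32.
ŷ = 27.8827

x = 5.32 lies inside the observed range [1.63, 8.07], so the fitted equation applies directly:

ŷ = 18.2274 + 1.8149 × 5.32
ŷ = 18.2274 + 9.6553
ŷ = 27.8827

This is the fitted mean response at that x — an individual observation would come with a wider prediction interval.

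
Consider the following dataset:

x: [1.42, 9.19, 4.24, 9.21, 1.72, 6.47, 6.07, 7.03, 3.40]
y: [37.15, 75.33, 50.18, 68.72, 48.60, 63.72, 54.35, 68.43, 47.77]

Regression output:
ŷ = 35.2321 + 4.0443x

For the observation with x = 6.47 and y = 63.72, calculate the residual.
Residual = 2.3213

The residual is the difference between the actual value and the predicted value:

Residual = y - ŷ

Step 1: Calculate predicted value
ŷ = 35.2321 + 4.0443 × 6.47
ŷ = 61.3987

Step 2: Calculate residual
Residual = 63.72 - 61.3987
Residual = 2.3213

The residual is positive, so the observed y = 63.72 sits above the regression line (the line underestimates it by 2.3213).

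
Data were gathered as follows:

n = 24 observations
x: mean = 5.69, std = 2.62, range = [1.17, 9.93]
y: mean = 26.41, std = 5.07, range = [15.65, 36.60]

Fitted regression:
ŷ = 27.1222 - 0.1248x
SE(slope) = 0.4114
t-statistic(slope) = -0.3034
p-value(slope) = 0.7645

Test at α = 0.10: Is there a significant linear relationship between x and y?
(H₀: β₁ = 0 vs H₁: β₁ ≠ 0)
Fail to reject H₀: p-value = 0.7645 ≥ α = 0.10. The linear relationship is not significant at the 10% level.

Hypothesis test for the slope coefficient:

H₀: β₁ = 0 (no linear relationship)
H₁: β₁ ≠ 0 (linear relationship exists)

Test statistic: t = β̂₁ / SE(β̂₁) = -0.1248 / 0.4114 = -0.3034

With df = 22, the two-sided p-value for |t| = 0.3034 is 0.7645.

Decision rule: reject H₀ if p-value < α.
p-value = 0.7645 ≥ α = 0.10 → fail to reject H₀.

At α = 0.10 the data do not provide convincing evidence of a nonzero slope.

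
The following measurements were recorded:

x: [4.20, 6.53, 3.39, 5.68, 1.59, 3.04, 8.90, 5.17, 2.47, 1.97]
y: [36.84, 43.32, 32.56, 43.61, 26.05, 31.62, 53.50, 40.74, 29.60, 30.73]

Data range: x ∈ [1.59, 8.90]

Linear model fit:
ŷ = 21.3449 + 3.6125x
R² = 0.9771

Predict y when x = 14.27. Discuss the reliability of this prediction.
ŷ = 72.8953, but this is extrapolation (above the data range [1.59, 8.90]) and may be unreliable.

Prediction calculation:
ŷ = 21.3449 + 3.6125 × 14.27
ŷ = 72.8953

Reliability:
- Data range: x ∈ [1.59, 8.90]
- Prediction point: x = 14.27 is 5.37 units above the observed range → this is EXTRAPOLATION, not interpolation

Why that matters here:
- Real relationships often flatten, saturate, or turn nonlinear at extremes
- The linear relationship may not hold outside the observed range
- The standard error of prediction grows with (x − x̄)², and x = 14.27 is far from x̄ = 4.29

A defensible statement: 'if the linear trend continued to x = 14.27, y would be about 72.8953' — the premise is untested.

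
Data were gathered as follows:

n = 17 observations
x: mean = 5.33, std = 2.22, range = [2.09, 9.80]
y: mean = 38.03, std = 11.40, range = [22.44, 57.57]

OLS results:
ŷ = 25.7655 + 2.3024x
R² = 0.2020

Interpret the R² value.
The model explains 20.20% of the variance in y (R² = 0.2020), leaving 79.80% unexplained; the fit is weak.

R² (coefficient of determination) measures the proportion of variance in y explained by the regression model.

Here R² = 0.2020:
- Explained: 20.20% of the variation in y
- Unexplained (residual): 100% − 20.20% = 79.80%
- Rule of thumb (below 0.3 weak; 0.3 to below 0.7 moderate; 0.7 and above strong) → weak

Calculation: R² = 1 − (SS_res / SS_tot), where SS_res is the sum of squared residuals and SS_tot the total sum of squares.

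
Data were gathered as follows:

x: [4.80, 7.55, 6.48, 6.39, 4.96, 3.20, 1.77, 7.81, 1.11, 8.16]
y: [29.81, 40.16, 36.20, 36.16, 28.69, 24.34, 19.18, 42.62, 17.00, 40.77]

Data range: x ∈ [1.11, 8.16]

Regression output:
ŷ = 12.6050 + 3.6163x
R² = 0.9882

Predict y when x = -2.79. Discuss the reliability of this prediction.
The equation gives ŷ = 2.5155; however x = -2.79 is 3.90 units below the observed range, so this extrapolated value should not be trusted.

Prediction calculation:
ŷ = 12.6050 + 3.6163 × (-2.79)
ŷ = 2.5155

Reliability:
- Data range: x ∈ [1.11, 8.16]
- Prediction point: x = -2.79 is 3.90 units below the observed range → this is EXTRAPOLATION, not interpolation

Why that matters here:
- R² describes fit only over the sampled x values; it says nothing about behaviour beyond them
- Real relationships often flatten, saturate, or turn nonlinear at extremes

Report the number if required, but flag clearly that it is an extrapolation.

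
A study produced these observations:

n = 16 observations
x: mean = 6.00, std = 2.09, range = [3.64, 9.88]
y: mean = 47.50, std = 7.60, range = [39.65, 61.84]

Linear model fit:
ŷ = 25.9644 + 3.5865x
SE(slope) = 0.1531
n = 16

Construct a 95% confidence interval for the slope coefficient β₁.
The 95% CI for β₁ is (3.2581, 3.9149)

Confidence interval for the slope:

The 95% CI for β₁ is: β̂₁ ± t*(α/2, n-2) × SE(β̂₁)

Step 1: Find critical t-value
- Confidence level = 0.95
- Degrees of freedom = n - 2 = 16 - 2 = 14
- t*(α/2, 14) = 2.1448

Step 2: Calculate margin of error
Margin = 2.1448 × 0.1531 = 0.3284

Step 3: Construct interval
CI = 3.5865 ± 0.3284
CI = (3.2581, 3.9149)

Interpretation: We are 95% confident that the true slope β₁ lies between 3.2581 and 3.9149.
Since 0 is outside the interval, a two-sided test at α = 0.05 would reject H₀: β₁ = 0.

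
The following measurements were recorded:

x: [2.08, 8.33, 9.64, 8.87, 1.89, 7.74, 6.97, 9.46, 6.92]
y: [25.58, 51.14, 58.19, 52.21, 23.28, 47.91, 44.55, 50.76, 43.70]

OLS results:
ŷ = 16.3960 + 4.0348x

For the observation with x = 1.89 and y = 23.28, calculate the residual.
Residual = -0.7418

The residual is the difference between the actual value and the predicted value:

Residual = y - ŷ

Step 1: Calculate predicted value
ŷ = 16.3960 + 4.0348 × 1.89
ŷ = 24.0218

Step 2: Calculate residual
Residual = 23.28 - 24.0218
Residual = -0.7418

Sign check: y < ŷ, so the point is below the line and the fit overestimates here.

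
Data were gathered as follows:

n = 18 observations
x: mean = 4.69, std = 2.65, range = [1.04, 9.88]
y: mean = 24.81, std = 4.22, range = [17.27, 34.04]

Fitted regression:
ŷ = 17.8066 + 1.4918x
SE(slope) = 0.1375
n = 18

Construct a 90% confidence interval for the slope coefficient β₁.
The 90% CI for β₁ is (1.2517, 1.7319)

Confidence interval for the slope:

The 90% CI for β₁ is: β̂₁ ± t*(α/2, n-2) × SE(β̂₁)

Step 1: Find critical t-value
- Confidence level = 0.9
- Degrees of freedom = n - 2 = 18 - 2 = 16
- t*(α/2, 16) = 1.7459

Step 2: Calculate margin of error
Margin = 1.7459 × 0.1375 = 0.2401

Step 3: Construct interval
CI = 1.4918 ± 0.2401
CI = (1.2517, 1.7319)

Interpretation: We are 90% confident that the true slope β₁ lies between 1.2517 and 1.7319.
Since 0 is outside the interval, a two-sided test at α = 0.10 would reject H₀: β₁ = 0.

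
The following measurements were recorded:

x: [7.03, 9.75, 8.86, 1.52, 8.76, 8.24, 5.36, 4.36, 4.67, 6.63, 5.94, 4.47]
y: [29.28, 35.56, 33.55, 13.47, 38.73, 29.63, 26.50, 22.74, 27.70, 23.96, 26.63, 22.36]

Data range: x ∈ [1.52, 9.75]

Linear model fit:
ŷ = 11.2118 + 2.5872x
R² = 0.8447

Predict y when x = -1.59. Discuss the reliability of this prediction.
ŷ = 7.0982, but this is extrapolation (below the data range [1.52, 9.75]) and may be unreliable.

Prediction calculation:
ŷ = 11.2118 + 2.5872 × (-1.59)
ŷ = 7.0982

Reliability:
- Data range: x ∈ [1.52, 9.75]
- Prediction point: x = -1.59 is 3.11 units below the observed range → this is EXTRAPOLATION, not interpolation

Why that matters here:
- Real relationships often flatten, saturate, or turn nonlinear at extremes
- R² describes fit only over the sampled x values; it says nothing about behaviour beyond them

Report the number if required, but flag clearly that it is an extrapolation.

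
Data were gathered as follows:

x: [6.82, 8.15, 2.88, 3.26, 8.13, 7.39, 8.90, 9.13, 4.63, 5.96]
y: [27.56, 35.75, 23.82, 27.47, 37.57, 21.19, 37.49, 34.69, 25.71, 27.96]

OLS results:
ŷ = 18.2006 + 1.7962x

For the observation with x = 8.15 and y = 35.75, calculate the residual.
Residual = 2.9104

The residual is the difference between the actual value and the predicted value:

Residual = y - ŷ

Step 1: Calculate predicted value
ŷ = 18.2006 + 1.7962 × 8.15
ŷ = 32.8396

Step 2: Calculate residual
Residual = 35.75 - 32.8396
Residual = 2.9104

Interpretation: the model underestimates the actual value by 2.9104 at this point (positive residual → observation lies above the fitted line).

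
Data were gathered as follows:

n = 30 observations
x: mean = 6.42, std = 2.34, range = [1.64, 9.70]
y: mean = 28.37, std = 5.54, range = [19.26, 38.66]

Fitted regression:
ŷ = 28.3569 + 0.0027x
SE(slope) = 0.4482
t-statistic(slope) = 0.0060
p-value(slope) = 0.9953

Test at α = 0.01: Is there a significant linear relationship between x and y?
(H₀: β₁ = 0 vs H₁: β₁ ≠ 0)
Since p-value = 0.9953 ≥ α = 0.01, fail to reject H₀ — the slope is not significantly different from 0.

Hypothesis test for the slope coefficient:

H₀: β₁ = 0 (no linear relationship)
H₁: β₁ ≠ 0 (linear relationship exists)

Test statistic: t = β̂₁ / SE(β̂₁) = 0.0027 / 0.4482 = 0.0060

With df = 28, the two-sided p-value for |t| = 0.0060 is 0.9953.

Decision rule: reject H₀ if p-value < α.
p-value = 0.9953 ≥ α = 0.01 → fail to reject H₀.

There is not sufficient evidence at the 1% significance level to conclude that a linear relationship exists between x and y.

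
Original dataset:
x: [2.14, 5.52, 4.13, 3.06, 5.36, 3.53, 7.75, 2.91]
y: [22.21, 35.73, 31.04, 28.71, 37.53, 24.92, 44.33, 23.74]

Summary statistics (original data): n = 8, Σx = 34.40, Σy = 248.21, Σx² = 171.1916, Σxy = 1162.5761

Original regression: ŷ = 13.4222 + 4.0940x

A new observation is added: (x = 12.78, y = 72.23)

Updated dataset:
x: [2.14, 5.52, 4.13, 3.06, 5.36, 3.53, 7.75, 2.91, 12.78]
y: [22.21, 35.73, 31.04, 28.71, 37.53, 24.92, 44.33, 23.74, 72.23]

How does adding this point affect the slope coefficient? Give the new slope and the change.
New slope β₁ = 4.6548 versus 4.0940 before: a change of +0.5608 (+13.7%).

The new point has HIGH LEVERAGE: x = 12.78 is far from the original mean x̄ = 34.40/8 ≈ 4.30 (original range [2.14, 7.75]).

Step 1: Update the sums with the new point (n goes from 8 to 9)
Σx  = 34.40 + 12.78 = 47.18
Σy  = 248.21 + 72.23 = 320.44
Σx² = 171.1916 + 12.78² = 171.1916 + 163.3284 = 334.5200
Σxy = 1162.5761 + 12.78×72.23 = 1162.5761 + 923.0994 = 2085.6755

Step 2: Recompute the slope with b₁ = (nΣxy − ΣxΣy) / (nΣx² − (Σx)²)
Numerator   = 9×2085.6755 − 47.18×320.44 = 18771.0795 − 15118.3592 = 3652.7203
Denominator = 9×334.5200 − 47.18² = 3010.6800 − 2225.9524 = 784.7276
b₁(new) = 3652.7203 / 784.7276 = 4.6548

(Same formula on the original sums: (8×1162.5761 − 34.40×248.21) / (8×171.1916 − 34.40²) = 762.1848 / 186.1728 = 4.0940, matching the given fit.)

Step 3: Change in slope
Δβ₁ = 4.6548 − 4.0940 = +0.5608
Relative change = +0.5608 / 4.0940 × 100% = +13.7%
→ the slope increases when the point is added.

A high-leverage point only changes the slope if it is off the original line; here y = 72.23 is above the original trend, so the slope increases.
In practice: refit with and without it and report both if conclusions differ.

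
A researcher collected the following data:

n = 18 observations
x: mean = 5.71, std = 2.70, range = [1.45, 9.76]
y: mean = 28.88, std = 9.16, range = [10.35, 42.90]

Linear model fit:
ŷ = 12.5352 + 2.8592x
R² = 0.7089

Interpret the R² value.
R² = 0.7089 means 70.89% of the variation in y is explained by the linear relationship with x. This indicates a strong fit.

The coefficient of determination R² is the fraction of the total variation in y that the fitted line accounts for.

Here R² = 0.7089:
- Explained: 70.89% of the variation in y
- Unexplained (residual): 100% − 70.89% = 29.11%
- Rule of thumb (below 0.3 weak; 0.3 to below 0.7 moderate; 0.7 and above strong) → strong

Equivalently, for simple linear regression R² = r², so |r| = √0.7089 ≈ 0.8420.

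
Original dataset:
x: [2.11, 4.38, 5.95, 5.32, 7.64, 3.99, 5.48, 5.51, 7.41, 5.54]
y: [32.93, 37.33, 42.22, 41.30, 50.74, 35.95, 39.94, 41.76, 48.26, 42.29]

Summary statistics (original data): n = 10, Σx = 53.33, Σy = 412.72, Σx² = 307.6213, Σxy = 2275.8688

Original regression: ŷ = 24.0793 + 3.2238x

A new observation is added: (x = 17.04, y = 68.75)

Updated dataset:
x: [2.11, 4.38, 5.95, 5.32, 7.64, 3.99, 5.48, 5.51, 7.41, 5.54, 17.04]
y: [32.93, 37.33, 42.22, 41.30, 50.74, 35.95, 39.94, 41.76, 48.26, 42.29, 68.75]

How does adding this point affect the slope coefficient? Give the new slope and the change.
New slope β₁ = 2.4848 versus 3.2238 before: a change of -0.7390 (-22.9%).

The new point has HIGH LEVERAGE: x = 17.04 is far from the original mean x̄ = 53.33/10 ≈ 5.33 (original range [2.11, 7.64]).

Step 1: Update the sums with the new point (n goes from 10 to 11)
Σx  = 53.33 + 17.04 = 70.37
Σy  = 412.72 + 68.75 = 481.47
Σx² = 307.6213 + 17.04² = 307.6213 + 290.3616 = 597.9829
Σxy = 2275.8688 + 17.04×68.75 = 2275.8688 + 1171.5000 = 3447.3688

Step 2: Recompute the slope with b₁ = (nΣxy − ΣxΣy) / (nΣx² − (Σx)²)
Numerator   = 11×3447.3688 − 70.37×481.47 = 37921.0568 − 33881.0439 = 4040.0129
Denominator = 11×597.9829 − 70.37² = 6577.8119 − 4951.9369 = 1625.8750
b₁(new) = 4040.0129 / 1625.8750 = 2.4848

(Same formula on the original sums: (10×2275.8688 − 53.33×412.72) / (10×307.6213 − 53.33²) = 748.3304 / 232.1241 = 3.2238, matching the given fit.)

Step 3: Change in slope
Δβ₁ = 2.4848 − 3.2238 = -0.7390
Relative change = -0.7390 / 3.2238 × 100% = -22.9%
→ the slope decreases when the point is added.

A high-leverage point only changes the slope if it is off the original line; here y = 68.75 is below the original trend, so the slope decreases.
In practice: check such a point for data-entry or measurement error; investigate whether it comes from the same population as the rest of the sample.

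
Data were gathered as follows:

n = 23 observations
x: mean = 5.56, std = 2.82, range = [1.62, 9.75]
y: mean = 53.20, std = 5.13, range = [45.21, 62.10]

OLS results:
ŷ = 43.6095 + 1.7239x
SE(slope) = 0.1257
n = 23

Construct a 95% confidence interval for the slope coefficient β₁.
The 95% CI for β₁ is (1.4625, 1.9853)

Confidence interval for the slope:

The 95% CI for β₁ is: β̂₁ ± t*(α/2, n-2) × SE(β̂₁)

Step 1: Find critical t-value
- Confidence level = 0.95
- Degrees of freedom = n - 2 = 23 - 2 = 21
- t*(α/2, 21) = 2.0796

Step 2: Calculate margin of error
Margin = 2.0796 × 0.1257 = 0.2614

Step 3: Construct interval
CI = 1.7239 ± 0.2614
CI = (1.4625, 1.9853)

Interpretation: We are 95% confident that the true slope β₁ lies between 1.4625 and 1.9853.
Since 0 is outside the interval, a two-sided test at α = 0.05 would reject H₀: β₁ = 0.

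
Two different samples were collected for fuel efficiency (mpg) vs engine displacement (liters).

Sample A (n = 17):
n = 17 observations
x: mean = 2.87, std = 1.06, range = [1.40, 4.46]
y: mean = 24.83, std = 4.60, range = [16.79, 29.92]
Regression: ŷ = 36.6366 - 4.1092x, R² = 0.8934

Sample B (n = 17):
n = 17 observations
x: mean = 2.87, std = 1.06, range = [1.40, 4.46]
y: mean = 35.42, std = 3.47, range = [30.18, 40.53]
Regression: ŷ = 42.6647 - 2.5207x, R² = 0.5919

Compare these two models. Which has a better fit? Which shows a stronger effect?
Model A has the better fit (R² = 0.8934 vs 0.5919). Model A shows the stronger effect (|β₁| = 4.1092 vs 2.5207).

Model Comparison:

Goodness of fit (R²):
- Model A: R² = 0.8934 → 89.34% of variance in fuel efficiency explained
- Model B: R² = 0.5919 → 59.19% of variance in fuel efficiency explained
- 0.8934 > 0.5919 → Model A has the better fit

Strength of effect — compare |β₁|:
- Model A: β₁ = -4.1092 → predicted fuel efficiency falls 4.1092 mpg per additional liter of engine displacement
- Model B: β₁ = -2.5207 → predicted fuel efficiency falls 2.5207 mpg per additional liter of engine displacement
- |-4.1092| > |-2.5207| → Model A shows the stronger marginal effect

Notes:
- The two samples could reflect different populations, time periods, or measurement quality.
- A steeper slope doesn't make a better model if the scatter around the line is large.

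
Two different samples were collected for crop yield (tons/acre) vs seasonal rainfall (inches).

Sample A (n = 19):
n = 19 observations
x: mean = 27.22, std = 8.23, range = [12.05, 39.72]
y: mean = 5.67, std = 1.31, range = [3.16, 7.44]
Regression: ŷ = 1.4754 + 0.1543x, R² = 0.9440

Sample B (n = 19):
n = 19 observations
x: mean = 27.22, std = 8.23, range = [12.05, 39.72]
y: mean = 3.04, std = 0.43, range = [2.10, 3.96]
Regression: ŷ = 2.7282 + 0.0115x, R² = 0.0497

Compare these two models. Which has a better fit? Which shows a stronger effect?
Model A has the better fit (R² = 0.9440 vs 0.0497). Model A shows the stronger effect (|β₁| = 0.1543 vs 0.0115).

Model Comparison:

Which explains more variance? (R²)
- Model A: R² = 0.9440 → 94.40% of variance in crop yield explained
- Model B: R² = 0.0497 → 4.97% of variance in crop yield explained
- 0.9440 > 0.0497 → Model A has the better fit

Which has the larger per-inch effect? (|β₁|)
- Model A: β₁ = 0.1543 → predicted crop yield rises 0.1543 tons/acre per additional inch of rainfall
- Model B: β₁ = 0.0115 → predicted crop yield rises 0.0115 tons/acre per additional inch of rainfall
- |0.1543| > |0.0115| → Model A shows the stronger marginal effect

Notes:
- The two samples could reflect different populations, time periods, or measurement quality.
- A steeper slope doesn't make a better model if the scatter around the line is large.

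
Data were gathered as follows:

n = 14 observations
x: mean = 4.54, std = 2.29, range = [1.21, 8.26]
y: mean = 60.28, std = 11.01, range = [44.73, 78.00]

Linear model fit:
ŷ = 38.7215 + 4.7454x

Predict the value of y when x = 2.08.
ŷ = 48.5919

To predict y for x = 2.08, substitute into the regression equation:

ŷ = 38.7215 + 4.7454 × 2.08
ŷ = 38.7215 + 9.8704
ŷ = 48.5919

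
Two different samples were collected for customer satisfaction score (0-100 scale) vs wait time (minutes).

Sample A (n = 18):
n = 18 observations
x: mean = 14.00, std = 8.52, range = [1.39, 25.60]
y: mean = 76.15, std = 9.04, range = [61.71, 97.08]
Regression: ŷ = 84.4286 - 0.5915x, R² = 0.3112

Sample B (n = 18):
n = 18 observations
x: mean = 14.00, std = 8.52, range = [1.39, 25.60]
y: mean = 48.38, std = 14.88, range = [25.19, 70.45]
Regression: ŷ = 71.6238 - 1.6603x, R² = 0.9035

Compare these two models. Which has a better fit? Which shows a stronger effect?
Model B has the better fit (R² = 0.9035 vs 0.3112). Model B shows the stronger effect (|β₁| = 1.6603 vs 0.5915).

Model Comparison:

Fit — compare R²:
- Model A: R² = 0.3112 → 31.12% of variance in satisfaction score explained
- Model B: R² = 0.9035 → 90.35% of variance in satisfaction score explained
- 0.9035 > 0.3112 → Model B has the better fit

Which has the larger per-minute effect? (|β₁|)
- Model A: β₁ = -0.5915 → predicted satisfaction score falls 0.5915 points per additional minute of wait time
- Model B: β₁ = -1.6603 → predicted satisfaction score falls 1.6603 points per additional minute of wait time
- |-0.5915| < |-1.6603| → Model B shows the stronger marginal effect

Note: The two samples could reflect different populations, time periods, or measurement quality.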